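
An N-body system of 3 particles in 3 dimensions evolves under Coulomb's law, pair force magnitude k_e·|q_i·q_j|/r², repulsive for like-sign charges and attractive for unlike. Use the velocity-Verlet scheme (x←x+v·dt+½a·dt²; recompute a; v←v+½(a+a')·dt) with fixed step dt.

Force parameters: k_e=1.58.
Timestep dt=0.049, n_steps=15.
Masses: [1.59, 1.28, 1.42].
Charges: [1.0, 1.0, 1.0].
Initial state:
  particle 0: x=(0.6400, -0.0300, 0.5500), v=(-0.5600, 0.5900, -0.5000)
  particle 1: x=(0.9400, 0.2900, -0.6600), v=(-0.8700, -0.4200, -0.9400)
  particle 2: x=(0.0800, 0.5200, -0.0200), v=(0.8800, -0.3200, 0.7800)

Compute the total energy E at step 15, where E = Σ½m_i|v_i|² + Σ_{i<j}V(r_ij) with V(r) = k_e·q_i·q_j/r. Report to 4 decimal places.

7.2371

step 0: x0=(0.6400, -0.0300, 0.5500) x1=(0.9400, 0.2900, -0.6600) x2=(0.0800, 0.5200, -0.0200)
step 1: x0=(0.6131, -0.0020, 0.5269) x1=(0.8985, 0.2694, -0.7076) x2=(0.1214, 0.5054, 0.0180)
step 2: x0=(0.5877, 0.0239, 0.5070) x1=(0.8593, 0.2486, -0.7586) x2=(0.1593, 0.4933, 0.0555)
step 3: x0=(0.5642, 0.0472, 0.4908) x1=(0.8219, 0.2276, -0.8130) x2=(0.1933, 0.4843, 0.0921)
step 4: x0=(0.5430, 0.0672, 0.4786) x1=(0.7861, 0.2062, -0.8709) x2=(0.2232, 0.4792, 0.1272)
step 5: x0=(0.5246, 0.0832, 0.4710) x1=(0.7516, 0.1845, -0.9321) x2=(0.2488, 0.4790, 0.1601)
step 6: x0=(0.5096, 0.0941, 0.4684) x1=(0.7182, 0.1625, -0.9965) x2=(0.2698, 0.4849, 0.1902)
step 7: x0=(0.4981, 0.0988, 0.4713) x1=(0.6855, 0.1401, -1.0637) x2=(0.2861, 0.4978, 0.2169)
step 8: x0=(0.4901, 0.0968, 0.4795) x1=(0.6534, 0.1173, -1.1337) x2=(0.2979, 0.5188, 0.2400)
step 9: x0=(0.4852, 0.0876, 0.4926) x1=(0.6218, 0.0942, -1.2060) x2=(0.3059, 0.5480, 0.2598)
step 10: x0=(0.4829, 0.0717, 0.5100) x1=(0.5905, 0.0708, -1.2804) x2=(0.3106, 0.5852, 0.2767)
step 11: x0=(0.4826, 0.0498, 0.5308) x1=(0.5594, 0.0470, -1.3568) x2=(0.3130, 0.6292, 0.2915)
step 12: x0=(0.4837, 0.0229, 0.5544) x1=(0.5285, 0.0229, -1.4349) x2=(0.3136, 0.6793, 0.3048)
step 13: x0=(0.4859, -0.0082, 0.5801) x1=(0.4977, -0.0016, -1.5145) x2=(0.3129, 0.7342, 0.3170)
step 14: x0=(0.4888, -0.0426, 0.6076) x1=(0.4670, -0.0262, -1.5955) x2=(0.3113, 0.7932, 0.3285)
step 15: x0=(0.4924, -0.0799, 0.6365) x1=(0.4363, -0.0512, -1.6777) x2=(0.3089, 0.8555, 0.3396)
step 0 velocities: v0=(-0.5600, 0.5900, -0.5000) v1=(-0.8700, -0.4200, -0.9400) v2=(0.8800, -0.3200, 0.7800)
step 0: KE=2.9421, PE=4.2975, E=7.2396
step 15 velocities: v0=(0.0769, -0.7823, 0.6015) v1=(-0.6259, -0.5115, -1.6894) v2=(-0.0532, 1.2991, 0.2221)
step 15: KE=4.2587, PE=2.9783, E=7.2371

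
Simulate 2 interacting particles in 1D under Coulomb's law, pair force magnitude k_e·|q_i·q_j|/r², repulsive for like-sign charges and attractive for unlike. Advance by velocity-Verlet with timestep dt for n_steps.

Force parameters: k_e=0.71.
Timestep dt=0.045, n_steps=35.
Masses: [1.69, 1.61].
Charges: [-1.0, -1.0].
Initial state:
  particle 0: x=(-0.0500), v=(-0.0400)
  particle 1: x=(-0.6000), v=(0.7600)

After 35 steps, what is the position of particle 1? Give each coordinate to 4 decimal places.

step 0: x0=(-0.0500) x1=(-0.6000)
step 1: x0=(-0.0504) x1=(-0.5673)
step 2: x0=(-0.0476) x1=(-0.5379)
step 3: x0=(-0.0413) x1=(-0.5122)
step 4: x0=(-0.0311) x1=(-0.4906)
step 5: x0=(-0.0169) x1=(-0.4732)
step 6: x0=(0.0014) x1=(-0.4601)
step 7: x0=(0.0236) x1=(-0.4511)
step 8: x0=(0.0497) x1=(-0.4462)
step 9: x0=(0.0792) x1=(-0.4448)
step 10: x0=(0.1118) x1=(-0.4468)
step 11: x0=(0.1472) x1=(-0.4515)
step 12: x0=(0.1849) x1=(-0.4588)
step 13: x0=(0.2246) x1=(-0.4682)
step 14: x0=(0.2662) x1=(-0.4795)
step 15: x0=(0.3092) x1=(-0.4924)
step 16: x0=(0.3536) x1=(-0.5067)
step 17: x0=(0.3992) x1=(-0.5222)
step 18: x0=(0.4457) x1=(-0.5387)
step 19: x0=(0.4931) x1=(-0.5562)
step 20: x0=(0.5413) x1=(-0.5745)
step 21: x0=(0.5902) x1=(-0.5935)
step 22: x0=(0.6397) x1=(-0.6131)
step 23: x0=(0.6897) x1=(-0.6333)
step 24: x0=(0.7402) x1=(-0.6540)
step 25: x0=(0.7911) x1=(-0.6752)
step 26: x0=(0.8425) x1=(-0.6968)
step 27: x0=(0.8942) x1=(-0.7187)
step 28: x0=(0.9462) x1=(-0.7410)
step 29: x0=(0.9985) x1=(-0.7636)
step 30: x0=(1.0511) x1=(-0.7865)
step 31: x0=(1.1040) x1=(-0.8097)
step 32: x0=(1.1571) x1=(-0.8331)
step 33: x0=(1.2104) x1=(-0.8568)
step 34: x0=(1.2639) x1=(-0.8806)
step 35: x0=(1.3176) x1=(-0.9047)

(-0.9047)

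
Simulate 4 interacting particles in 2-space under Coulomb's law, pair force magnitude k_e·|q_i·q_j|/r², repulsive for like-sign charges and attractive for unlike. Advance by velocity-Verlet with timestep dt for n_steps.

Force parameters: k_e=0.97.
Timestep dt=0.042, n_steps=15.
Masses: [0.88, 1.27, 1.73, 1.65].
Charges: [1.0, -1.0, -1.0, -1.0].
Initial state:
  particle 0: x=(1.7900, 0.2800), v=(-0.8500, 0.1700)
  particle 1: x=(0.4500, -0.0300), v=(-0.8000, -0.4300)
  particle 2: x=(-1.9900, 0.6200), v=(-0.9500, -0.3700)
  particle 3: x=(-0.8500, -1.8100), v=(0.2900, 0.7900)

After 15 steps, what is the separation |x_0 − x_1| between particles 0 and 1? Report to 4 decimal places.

step 0: x0=(1.7900, 0.2800) x1=(0.4500, -0.0300) x2=(-1.9900, 0.6200) x3=(-0.8500, -1.8100)
step 1: x0=(1.7537, 0.2870) x1=(0.4169, -0.0479) x2=(-2.0300, 0.6045) x3=(-0.8378, -1.7769)
step 2: x0=(1.7161, 0.2936) x1=(0.3849, -0.0654) x2=(-2.0701, 0.5892) x3=(-0.8256, -1.7441)
step 3: x0=(1.6772, 0.2999) x1=(0.3540, -0.0826) x2=(-2.1103, 0.5741) x3=(-0.8134, -1.7116)
step 4: x0=(1.6371, 0.3057) x1=(0.3241, -0.0993) x2=(-2.1508, 0.5591) x3=(-0.8012, -1.6793)
step 5: x0=(1.5957, 0.3112) x1=(0.2954, -0.1156) x2=(-2.1913, 0.5443) x3=(-0.7890, -1.6474)
step 6: x0=(1.5530, 0.3162) x1=(0.2677, -0.1314) x2=(-2.2320, 0.5296) x3=(-0.7768, -1.6157)
step 7: x0=(1.5090, 0.3207) x1=(0.2411, -0.1467) x2=(-2.2729, 0.5151) x3=(-0.7647, -1.5844)
step 8: x0=(1.4637, 0.3247) x1=(0.2157, -0.1614) x2=(-2.3139, 0.5007) x3=(-0.7525, -1.5533)
step 9: x0=(1.4171, 0.3282) x1=(0.1915, -0.1755) x2=(-2.3551, 0.4865) x3=(-0.7403, -1.5226)
step 10: x0=(1.3692, 0.3311) x1=(0.1684, -0.1890) x2=(-2.3965, 0.4725) x3=(-0.7282, -1.4923)
step 11: x0=(1.3199, 0.3334) x1=(0.1465, -0.2017) x2=(-2.4380, 0.4586) x3=(-0.7161, -1.4623)
step 12: x0=(1.2692, 0.3351) x1=(0.1259, -0.2137) x2=(-2.4797, 0.4448) x3=(-0.7041, -1.4328)
step 13: x0=(1.2170, 0.3360) x1=(0.1066, -0.2248) x2=(-2.5215, 0.4312) x3=(-0.6920, -1.4036)
step 14: x0=(1.1634, 0.3362) x1=(0.0886, -0.2351) x2=(-2.5635, 0.4177) x3=(-0.6801, -1.3749)
step 15: x0=(1.1083, 0.3356) x1=(0.0720, -0.2444) x2=(-2.6057, 0.4043) x3=(-0.6682, -1.3466)

1.1875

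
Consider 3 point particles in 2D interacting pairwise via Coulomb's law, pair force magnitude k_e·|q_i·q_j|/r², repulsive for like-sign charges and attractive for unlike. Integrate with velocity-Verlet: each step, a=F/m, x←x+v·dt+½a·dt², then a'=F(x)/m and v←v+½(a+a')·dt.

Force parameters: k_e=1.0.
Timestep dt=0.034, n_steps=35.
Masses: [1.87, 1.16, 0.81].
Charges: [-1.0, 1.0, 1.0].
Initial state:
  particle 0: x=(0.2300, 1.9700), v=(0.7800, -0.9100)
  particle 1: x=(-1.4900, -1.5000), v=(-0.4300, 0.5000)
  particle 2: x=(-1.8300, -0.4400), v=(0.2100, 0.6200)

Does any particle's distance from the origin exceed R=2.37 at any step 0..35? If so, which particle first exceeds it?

no

step 0: x0=(0.2300, 1.9700) x1=(-1.4900, -1.5000) x2=(-1.8300, -0.4400)
step 1: x0=(0.2565, 1.9390) x1=(-1.5045, -1.4834) x2=(-1.8230, -0.4183)
step 2: x0=(0.2829, 1.9080) x1=(-1.5187, -1.4674) x2=(-1.8162, -0.3954)
step 3: x0=(0.3093, 1.8768) x1=(-1.5327, -1.4522) x2=(-1.8096, -0.3713)
step 4: x0=(0.3356, 1.8456) x1=(-1.5464, -1.4377) x2=(-1.8033, -0.3460)
step 5: x0=(0.3618, 1.8142) x1=(-1.5599, -1.4239) x2=(-1.7970, -0.3194)
step 6: x0=(0.3880, 1.7828) x1=(-1.5733, -1.4108) x2=(-1.7909, -0.2917)
step 7: x0=(0.4141, 1.7514) x1=(-1.5864, -1.3984) x2=(-1.7849, -0.2627)
step 8: x0=(0.4401, 1.7198) x1=(-1.5994, -1.3867) x2=(-1.7790, -0.2326)
step 9: x0=(0.4660, 1.6881) x1=(-1.6122, -1.3756) x2=(-1.7731, -0.2014)
step 10: x0=(0.4919, 1.6564) x1=(-1.6249, -1.3652) x2=(-1.7672, -0.1690)
step 11: x0=(0.5177, 1.6246) x1=(-1.6375, -1.3554) x2=(-1.7613, -0.1356)
step 12: x0=(0.5434, 1.5927) x1=(-1.6499, -1.3462) x2=(-1.7553, -0.1011)
step 13: x0=(0.5690, 1.5607) x1=(-1.6623, -1.3376) x2=(-1.7493, -0.0656)
step 14: x0=(0.5945, 1.5286) x1=(-1.6745, -1.3296) x2=(-1.7432, -0.0291)
step 15: x0=(0.6199, 1.4964) x1=(-1.6867, -1.3220) x2=(-1.7370, 0.0083)
step 16: x0=(0.6452, 1.4642) x1=(-1.6988, -1.3150) x2=(-1.7307, 0.0467)
step 17: x0=(0.6704, 1.4319) x1=(-1.7109, -1.3084) x2=(-1.7242, 0.0859)
step 18: x0=(0.6956, 1.3995) x1=(-1.7229, -1.3023) x2=(-1.7176, 0.1259)
step 19: x0=(0.7206, 1.3671) x1=(-1.7349, -1.2967) x2=(-1.7108, 0.1667)
step 20: x0=(0.7455, 1.3346) x1=(-1.7468, -1.2914) x2=(-1.7038, 0.2082)
step 21: x0=(0.7703, 1.3020) x1=(-1.7586, -1.2866) x2=(-1.6966, 0.2505)
step 22: x0=(0.7950, 1.2693) x1=(-1.7705, -1.2821) x2=(-1.6892, 0.2935)
step 23: x0=(0.8195, 1.2366) x1=(-1.7823, -1.2779) x2=(-1.6816, 0.3371)
step 24: x0=(0.8440, 1.2038) x1=(-1.7941, -1.2741) x2=(-1.6738, 0.3813)
step 25: x0=(0.8683, 1.1709) x1=(-1.8058, -1.2705) x2=(-1.6657, 0.4261)
step 26: x0=(0.8925, 1.1380) x1=(-1.8175, -1.2673) x2=(-1.6574, 0.4714)
step 27: x0=(0.9166, 1.1051) x1=(-1.8292, -1.2644) x2=(-1.6489, 0.5173)
step 28: x0=(0.9406, 1.0720) x1=(-1.8409, -1.2617) x2=(-1.6401, 0.5636)
step 29: x0=(0.9644, 1.0390) x1=(-1.8525, -1.2592) x2=(-1.6310, 0.6105)
step 30: x0=(0.9882, 1.0059) x1=(-1.8641, -1.2570) x2=(-1.6217, 0.6577)
step 31: x0=(1.0118, 0.9727) x1=(-1.8757, -1.2550) x2=(-1.6122, 0.7054)
step 32: x0=(1.0352, 0.9396) x1=(-1.8873, -1.2532) x2=(-1.6024, 0.7534)
step 33: x0=(1.0586, 0.9063) x1=(-1.8988, -1.2516) x2=(-1.5924, 0.8018)
step 34: x0=(1.0818, 0.8731) x1=(-1.9103, -1.2502) x2=(-1.5821, 0.8505)
step 35: x0=(1.1049, 0.8398) x1=(-1.9218, -1.2490) x2=(-1.5715, 0.8995)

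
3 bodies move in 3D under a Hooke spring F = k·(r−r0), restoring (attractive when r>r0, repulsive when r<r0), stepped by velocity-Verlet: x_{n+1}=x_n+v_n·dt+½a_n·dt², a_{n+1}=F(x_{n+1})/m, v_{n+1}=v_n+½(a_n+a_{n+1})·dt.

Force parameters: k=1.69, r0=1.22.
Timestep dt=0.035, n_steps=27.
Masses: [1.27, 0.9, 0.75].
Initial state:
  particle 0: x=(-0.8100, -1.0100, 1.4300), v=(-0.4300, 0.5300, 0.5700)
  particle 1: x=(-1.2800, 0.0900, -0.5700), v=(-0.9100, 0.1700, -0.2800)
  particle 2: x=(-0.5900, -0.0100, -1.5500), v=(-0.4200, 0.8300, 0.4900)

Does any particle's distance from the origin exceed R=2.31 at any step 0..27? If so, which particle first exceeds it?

step 0: x0=(-0.8100, -1.0100, 1.4300) x1=(-1.2800, 0.0900, -0.5700) x2=(-0.5900, -0.0100, -1.5500)
step 1: x0=(-0.8251, -0.9905, 1.4477) x1=(-1.3116, 0.0953, -0.5787) x2=(-0.6049, 0.0182, -1.5303)
step 2: x0=(-0.8404, -0.9692, 1.4608) x1=(-1.3427, 0.0995, -0.5851) x2=(-0.6201, 0.0447, -1.5057)
step 3: x0=(-0.8559, -0.9460, 1.4694) x1=(-1.3733, 0.1025, -0.5891) x2=(-0.6355, 0.0695, -1.4762)
step 4: x0=(-0.8715, -0.9210, 1.4734) x1=(-1.4035, 0.1043, -0.5907) x2=(-0.6513, 0.0925, -1.4419)
step 5: x0=(-0.8874, -0.8941, 1.4728) x1=(-1.4331, 0.1049, -0.5899) x2=(-0.6672, 0.1139, -1.4028)
step 6: x0=(-0.9034, -0.8655, 1.4679) x1=(-1.4624, 0.1045, -0.5866) x2=(-0.6834, 0.1336, -1.3592)
step 7: x0=(-0.9197, -0.8352, 1.4586) x1=(-1.4912, 0.1030, -0.5808) x2=(-0.6996, 0.1516, -1.3112)
step 8: x0=(-0.9362, -0.8032, 1.4451) x1=(-1.5196, 0.1004, -0.5726) x2=(-0.7159, 0.1681, -1.2590)
step 9: x0=(-0.9530, -0.7696, 1.4275) x1=(-1.5477, 0.0969, -0.5621) x2=(-0.7322, 0.1831, -1.2028)
step 10: x0=(-0.9700, -0.7345, 1.4060) x1=(-1.5755, 0.0924, -0.5491) x2=(-0.7485, 0.1966, -1.1427)
step 11: x0=(-0.9872, -0.6979, 1.3808) x1=(-1.6030, 0.0870, -0.5339) x2=(-0.7647, 0.2088, -1.0791)
step 12: x0=(-1.0047, -0.6600, 1.3521) x1=(-1.6304, 0.0807, -0.5165) x2=(-0.7807, 0.2196, -1.0122)
step 13: x0=(-1.0224, -0.6208, 1.3201) x1=(-1.6575, 0.0737, -0.4970) x2=(-0.7965, 0.2294, -0.9422)
step 14: x0=(-1.0404, -0.5805, 1.2851) x1=(-1.6846, 0.0660, -0.4756) x2=(-0.8121, 0.2380, -0.8694)
step 15: x0=(-1.0586, -0.5392, 1.2473) x1=(-1.7116, 0.0575, -0.4524) x2=(-0.8273, 0.2457, -0.7941)
step 16: x0=(-1.0770, -0.4969, 1.2070) x1=(-1.7385, 0.0485, -0.4276) x2=(-0.8422, 0.2526, -0.7165)
step 17: x0=(-1.0956, -0.4538, 1.1645) x1=(-1.7655, 0.0389, -0.4013) x2=(-0.8566, 0.2588, -0.6369)
step 18: x0=(-1.1144, -0.4101, 1.1201) x1=(-1.7926, 0.0288, -0.3738) x2=(-0.8707, 0.2644, -0.5556)
step 19: x0=(-1.1334, -0.3657, 1.0742) x1=(-1.8198, 0.0183, -0.3452) x2=(-0.8843, 0.2695, -0.4730)
step 20: x0=(-1.1525, -0.3210, 1.0269) x1=(-1.8472, 0.0074, -0.3157) x2=(-0.8975, 0.2743, -0.3892)
step 21: x0=(-1.1718, -0.2759, 0.9787) x1=(-1.8747, -0.0038, -0.2855) x2=(-0.9102, 0.2790, -0.3046)
step 22: x0=(-1.1913, -0.2306, 0.9298) x1=(-1.9024, -0.0152, -0.2548) x2=(-0.9225, 0.2836, -0.2195)
step 23: x0=(-1.2108, -0.1852, 0.8806) x1=(-1.9303, -0.0268, -0.2238) x2=(-0.9342, 0.2883, -0.1343)
step 24: x0=(-1.2305, -0.1398, 0.8314) x1=(-1.9585, -0.0385, -0.1926) x2=(-0.9455, 0.2931, -0.0492)
step 25: x0=(-1.2503, -0.0946, 0.7824) x1=(-1.9869, -0.0504, -0.1613) x2=(-0.9563, 0.2984, 0.0356)
step 26: x0=(-1.2703, -0.0496, 0.7338) x1=(-2.0156, -0.0624, -0.1302) x2=(-0.9664, 0.3041, 0.1196)
step 27: x0=(-1.2904, -0.0049, 0.6859) x1=(-2.0446, -0.0744, -0.0992) x2=(-0.9759, 0.3105, 0.2026)

no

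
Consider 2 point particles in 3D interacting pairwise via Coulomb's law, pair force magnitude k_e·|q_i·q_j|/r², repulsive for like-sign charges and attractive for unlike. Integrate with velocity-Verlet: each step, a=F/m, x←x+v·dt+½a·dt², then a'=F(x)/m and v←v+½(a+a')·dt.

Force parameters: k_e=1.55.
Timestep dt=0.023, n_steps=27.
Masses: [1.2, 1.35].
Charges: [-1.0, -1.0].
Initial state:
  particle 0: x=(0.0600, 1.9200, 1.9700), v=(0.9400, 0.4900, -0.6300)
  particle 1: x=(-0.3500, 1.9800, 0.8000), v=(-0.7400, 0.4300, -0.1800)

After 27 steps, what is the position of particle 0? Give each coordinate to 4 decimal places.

step 0: x0=(0.0600, 1.9200, 1.9700) x1=(-0.3500, 1.9800, 0.8000)
step 1: x0=(0.0817, 1.9313, 1.9557) x1=(-0.3671, 1.9899, 0.7957)
step 2: x0=(0.1035, 1.9425, 1.9418) x1=(-0.3843, 1.9998, 0.7910)
step 3: x0=(0.1256, 1.9537, 1.9284) x1=(-0.4017, 2.0098, 0.7859)
step 4: x0=(0.1478, 1.9649, 1.9153) x1=(-0.4192, 2.0197, 0.7805)
step 5: x0=(0.1702, 1.9761, 1.9026) x1=(-0.4369, 2.0297, 0.7748)
step 6: x0=(0.1928, 1.9873, 1.8903) x1=(-0.4548, 2.0397, 0.7688)
step 7: x0=(0.2155, 1.9984, 1.8783) x1=(-0.4729, 2.0497, 0.7624)
step 8: x0=(0.2385, 2.0095, 1.8666) x1=(-0.4911, 2.0597, 0.7557)
step 9: x0=(0.2618, 2.0207, 1.8553) x1=(-0.5096, 2.0697, 0.7488)
step 10: x0=(0.2852, 2.0318, 1.8443) x1=(-0.5282, 2.0797, 0.7415)
step 11: x0=(0.3088, 2.0429, 1.8336) x1=(-0.5470, 2.0898, 0.7340)
step 12: x0=(0.3327, 2.0539, 1.8231) x1=(-0.5660, 2.0998, 0.7263)
step 13: x0=(0.3568, 2.0650, 1.8130) x1=(-0.5852, 2.1099, 0.7183)
step 14: x0=(0.3810, 2.0761, 1.8030) x1=(-0.6046, 2.1200, 0.7101)
step 15: x0=(0.4055, 2.0871, 1.7933) x1=(-0.6242, 2.1301, 0.7017)
step 16: x0=(0.4302, 2.0981, 1.7838) x1=(-0.6439, 2.1402, 0.6932)
step 17: x0=(0.4552, 2.1092, 1.7746) x1=(-0.6639, 2.1503, 0.6844)
step 18: x0=(0.4803, 2.1202, 1.7655) x1=(-0.6840, 2.1604, 0.6754)
step 19: x0=(0.5056, 2.1312, 1.7566) x1=(-0.7043, 2.1705, 0.6663)
step 20: x0=(0.5311, 2.1422, 1.7479) x1=(-0.7248, 2.1806, 0.6570)
step 21: x0=(0.5567, 2.1532, 1.7393) x1=(-0.7454, 2.1907, 0.6476)
step 22: x0=(0.5826, 2.1642, 1.7309) x1=(-0.7662, 2.2009, 0.6381)
step 23: x0=(0.6087, 2.1752, 1.7226) x1=(-0.7871, 2.2110, 0.6284)
step 24: x0=(0.6349, 2.1862, 1.7145) x1=(-0.8082, 2.2211, 0.6186)
step 25: x0=(0.6612, 2.1972, 1.7065) x1=(-0.8295, 2.2313, 0.6087)
step 26: x0=(0.6878, 2.2082, 1.6986) x1=(-0.8509, 2.2414, 0.5987)
step 27: x0=(0.7145, 2.2192, 1.6908) x1=(-0.8724, 2.2516, 0.5886)

(0.7145, 2.2192, 1.6908)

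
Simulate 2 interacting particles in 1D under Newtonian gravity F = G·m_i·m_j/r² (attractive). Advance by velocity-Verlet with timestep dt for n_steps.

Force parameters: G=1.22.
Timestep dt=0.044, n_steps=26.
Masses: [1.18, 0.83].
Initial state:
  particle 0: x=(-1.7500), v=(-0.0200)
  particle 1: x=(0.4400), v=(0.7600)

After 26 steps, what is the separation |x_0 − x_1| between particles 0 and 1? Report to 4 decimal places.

step 0: x0=(-1.7500) x1=(0.4400)
step 1: x0=(-1.7507) x1=(0.4731)
step 2: x0=(-1.7510) x1=(0.5057)
step 3: x0=(-1.7508) x1=(0.5378)
step 4: x0=(-1.7504) x1=(0.5693)
step 5: x0=(-1.7495) x1=(0.6003)
step 6: x0=(-1.7483) x1=(0.6308)
step 7: x0=(-1.7468) x1=(0.6607)
step 8: x0=(-1.7449) x1=(0.6903)
step 9: x0=(-1.7427) x1=(0.7193)
step 10: x0=(-1.7401) x1=(0.7479)
step 11: x0=(-1.7373) x1=(0.7760)
step 12: x0=(-1.7341) x1=(0.8037)
step 13: x0=(-1.7307) x1=(0.8310)
step 14: x0=(-1.7269) x1=(0.8578)
step 15: x0=(-1.7228) x1=(0.8842)
step 16: x0=(-1.7185) x1=(0.9102)
step 17: x0=(-1.7138) x1=(0.9358)
step 18: x0=(-1.7089) x1=(0.9610)
step 19: x0=(-1.7037) x1=(0.9858)
step 20: x0=(-1.6983) x1=(1.0102)
step 21: x0=(-1.6926) x1=(1.0343)
step 22: x0=(-1.6866) x1=(1.0580)
step 23: x0=(-1.6803) x1=(1.0813)
step 24: x0=(-1.6738) x1=(1.1042)
step 25: x0=(-1.6670) x1=(1.1268)
step 26: x0=(-1.6600) x1=(1.1490)

2.8090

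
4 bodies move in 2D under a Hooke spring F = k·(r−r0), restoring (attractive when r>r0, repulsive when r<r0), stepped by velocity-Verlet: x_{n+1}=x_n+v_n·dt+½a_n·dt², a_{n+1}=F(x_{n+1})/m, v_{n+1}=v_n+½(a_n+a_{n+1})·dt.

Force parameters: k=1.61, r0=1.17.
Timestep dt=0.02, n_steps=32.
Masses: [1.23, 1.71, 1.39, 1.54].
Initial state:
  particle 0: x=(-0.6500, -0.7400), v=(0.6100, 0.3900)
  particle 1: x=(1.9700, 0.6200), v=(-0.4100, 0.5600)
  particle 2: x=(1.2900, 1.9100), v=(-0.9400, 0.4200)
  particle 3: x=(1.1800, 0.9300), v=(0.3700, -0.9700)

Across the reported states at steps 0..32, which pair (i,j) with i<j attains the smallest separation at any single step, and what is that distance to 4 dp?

pair (1,3), distance 0.5840

step 0: x0=(-0.6500, -0.7400) x1=(1.9700, 0.6200) x2=(1.2900, 1.9100) x3=(1.1800, 0.9300)
step 1: x0=(-0.6368, -0.7313) x1=(1.9615, 0.6311) x2=(1.2709, 1.9180) x3=(1.1871, 0.9104)
step 2: x0=(-0.6217, -0.7208) x1=(1.9525, 0.6419) x2=(1.2514, 1.9251) x3=(1.1937, 0.8904)
step 3: x0=(-0.6046, -0.7086) x1=(1.9431, 0.6524) x2=(1.2314, 1.9315) x3=(1.1998, 0.8701)
step 4: x0=(-0.5856, -0.6947) x1=(1.9331, 0.6628) x2=(1.2108, 1.9369) x3=(1.2053, 0.8494)
step 5: x0=(-0.5648, -0.6791) x1=(1.9227, 0.6728) x2=(1.1899, 1.9415) x3=(1.2102, 0.8284)
step 6: x0=(-0.5422, -0.6618) x1=(1.9118, 0.6827) x2=(1.1685, 1.9453) x3=(1.2146, 0.8072)
step 7: x0=(-0.5178, -0.6428) x1=(1.9005, 0.6923) x2=(1.1466, 1.9482) x3=(1.2185, 0.7856)
step 8: x0=(-0.4917, -0.6223) x1=(1.8888, 0.7016) x2=(1.1244, 1.9502) x3=(1.2218, 0.7638)
step 9: x0=(-0.4640, -0.6001) x1=(1.8767, 0.7108) x2=(1.1017, 1.9514) x3=(1.2245, 0.7417)
step 10: x0=(-0.4347, -0.5765) x1=(1.8643, 0.7198) x2=(1.0787, 1.9518) x3=(1.2268, 0.7194)
step 11: x0=(-0.4038, -0.5514) x1=(1.8515, 0.7286) x2=(1.0554, 1.9512) x3=(1.2284, 0.6969)
step 12: x0=(-0.3715, -0.5249) x1=(1.8384, 0.7372) x2=(1.0317, 1.9499) x3=(1.2296, 0.6742)
step 13: x0=(-0.3377, -0.4969) x1=(1.8250, 0.7457) x2=(1.0077, 1.9476) x3=(1.2302, 0.6513)
step 14: x0=(-0.3026, -0.4677) x1=(1.8113, 0.7541) x2=(0.9835, 1.9446) x3=(1.2304, 0.6283)
step 15: x0=(-0.2663, -0.4371) x1=(1.7974, 0.7623) x2=(0.9590, 1.9407) x3=(1.2300, 0.6051)
step 16: x0=(-0.2287, -0.4054) x1=(1.7832, 0.7705) x2=(0.9343, 1.9361) x3=(1.2292, 0.5817)
step 17: x0=(-0.1901, -0.3725) x1=(1.7688, 0.7786) x2=(0.9093, 1.9306) x3=(1.2279, 0.5582)
step 18: x0=(-0.1504, -0.3385) x1=(1.7541, 0.7867) x2=(0.8842, 1.9243) x3=(1.2262, 0.5346)
step 19: x0=(-0.1097, -0.3035) x1=(1.7393, 0.7947) x2=(0.8589, 1.9173) x3=(1.2241, 0.5109)
step 20: x0=(-0.0682, -0.2675) x1=(1.7243, 0.8027) x2=(0.8336, 1.9095) x3=(1.2215, 0.4871)
step 21: x0=(-0.0259, -0.2306) x1=(1.7091, 0.8107) x2=(0.8081, 1.9010) x3=(1.2187, 0.4633)
step 22: x0=(0.0172, -0.1928) x1=(1.6938, 0.8188) x2=(0.7825, 1.8917) x3=(1.2155, 0.4394)
step 23: x0=(0.0608, -0.1543) x1=(1.6783, 0.8269) x2=(0.7569, 1.8818) x3=(1.2120, 0.4154)
step 24: x0=(0.1050, -0.1151) x1=(1.6626, 0.8351) x2=(0.7313, 1.8712) x3=(1.2082, 0.3914)
step 25: x0=(0.1497, -0.0752) x1=(1.6469, 0.8433) x2=(0.7056, 1.8599) x3=(1.2043, 0.3674)
step 26: x0=(0.1948, -0.0347) x1=(1.6310, 0.8517) x2=(0.6800, 1.8481) x3=(1.2001, 0.3434)
step 27: x0=(0.2401, 0.0062) x1=(1.6151, 0.8601) x2=(0.6544, 1.8356) x3=(1.1958, 0.3194)
step 28: x0=(0.2856, 0.0476) x1=(1.5990, 0.8686) x2=(0.6289, 1.8225) x3=(1.1914, 0.2955)
step 29: x0=(0.3313, 0.0895) x1=(1.5829, 0.8773) x2=(0.6034, 1.8089) x3=(1.1868, 0.2716)
step 30: x0=(0.3769, 0.1317) x1=(1.5667, 0.8861) x2=(0.5781, 1.7948) x3=(1.1823, 0.2478)
step 31: x0=(0.4226, 0.1741) x1=(1.5505, 0.8950) x2=(0.5529, 1.7802) x3=(1.1777, 0.2240)
step 32: x0=(0.4681, 0.2169) x1=(1.5343, 0.9041) x2=(0.5278, 1.7651) x3=(1.1731, 0.2003)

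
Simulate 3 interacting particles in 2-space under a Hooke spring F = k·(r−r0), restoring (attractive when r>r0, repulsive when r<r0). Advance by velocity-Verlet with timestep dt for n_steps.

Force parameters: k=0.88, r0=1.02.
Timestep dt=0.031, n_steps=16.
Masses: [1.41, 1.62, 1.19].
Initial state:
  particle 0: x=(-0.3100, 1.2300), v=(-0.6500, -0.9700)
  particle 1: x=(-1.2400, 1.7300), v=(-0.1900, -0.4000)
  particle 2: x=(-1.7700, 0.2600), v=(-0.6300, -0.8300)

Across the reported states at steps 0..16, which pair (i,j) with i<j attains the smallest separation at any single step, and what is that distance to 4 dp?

pair (0,1), distance 1.0219

step 0: x0=(-0.3100, 1.2300) x1=(-1.2400, 1.7300) x2=(-1.7700, 0.2600)
step 1: x0=(-0.3303, 1.1998) x1=(-1.2459, 1.7175) x2=(-1.7892, 0.2346)
step 2: x0=(-0.3511, 1.1694) x1=(-1.2519, 1.7046) x2=(-1.8079, 0.2099)
step 3: x0=(-0.3722, 1.1387) x1=(-1.2581, 1.6915) x2=(-1.8260, 0.1858)
step 4: x0=(-0.3936, 1.1079) x1=(-1.2643, 1.6781) x2=(-1.8436, 0.1624)
step 5: x0=(-0.4155, 1.0768) x1=(-1.2706, 1.6644) x2=(-1.8605, 0.1396)
step 6: x0=(-0.4377, 1.0454) x1=(-1.2770, 1.6504) x2=(-1.8769, 0.1176)
step 7: x0=(-0.4602, 1.0139) x1=(-1.2835, 1.6361) x2=(-1.8927, 0.0962)
step 8: x0=(-0.4832, 0.9821) x1=(-1.2902, 1.6215) x2=(-1.9079, 0.0755)
step 9: x0=(-0.5064, 0.9502) x1=(-1.2969, 1.6065) x2=(-1.9226, 0.0555)
step 10: x0=(-0.5300, 0.9180) x1=(-1.3038, 1.5913) x2=(-1.9367, 0.0362)
step 11: x0=(-0.5539, 0.8856) x1=(-1.3108, 1.5757) x2=(-1.9502, 0.0175)
step 12: x0=(-0.5781, 0.8530) x1=(-1.3180, 1.5598) x2=(-1.9632, -0.0005)
step 13: x0=(-0.6027, 0.8202) x1=(-1.3253, 1.5435) x2=(-1.9756, -0.0178)
step 14: x0=(-0.6275, 0.7873) x1=(-1.3327, 1.5270) x2=(-1.9875, -0.0344)
step 15: x0=(-0.6527, 0.7542) x1=(-1.3402, 1.5101) x2=(-1.9988, -0.0505)
step 16: x0=(-0.6781, 0.7209) x1=(-1.3479, 1.4929) x2=(-2.0097, -0.0658)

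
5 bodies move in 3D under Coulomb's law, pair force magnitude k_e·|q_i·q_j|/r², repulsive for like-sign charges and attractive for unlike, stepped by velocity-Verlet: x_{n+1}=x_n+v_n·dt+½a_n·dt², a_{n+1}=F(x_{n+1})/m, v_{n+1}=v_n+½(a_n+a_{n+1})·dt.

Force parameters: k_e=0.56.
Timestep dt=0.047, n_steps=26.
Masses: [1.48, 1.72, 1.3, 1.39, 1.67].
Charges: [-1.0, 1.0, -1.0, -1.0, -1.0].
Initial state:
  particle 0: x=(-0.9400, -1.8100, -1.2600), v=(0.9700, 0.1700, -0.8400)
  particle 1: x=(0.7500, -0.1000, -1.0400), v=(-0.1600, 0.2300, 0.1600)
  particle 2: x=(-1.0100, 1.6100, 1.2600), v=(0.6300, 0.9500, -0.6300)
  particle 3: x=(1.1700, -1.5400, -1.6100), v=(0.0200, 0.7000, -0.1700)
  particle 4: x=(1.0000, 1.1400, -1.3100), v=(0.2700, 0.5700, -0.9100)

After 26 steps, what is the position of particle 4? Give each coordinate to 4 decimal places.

(1.3254, 1.7955, -2.4014)

step 0: x0=(-0.9400, -1.8100, -1.2600) x1=(0.7500, -0.1000, -1.0400) x2=(-1.0100, 1.6100, 1.2600) x3=(1.1700, -1.5400, -1.6100) x4=(1.0000, 1.1400, -1.3100)
step 1: x0=(-0.8945, -1.8020, -1.2995) x1=(0.7425, -0.0891, -1.0326) x2=(-0.9804, 1.6547, 1.2304) x3=(1.1710, -1.5070, -1.6180) x4=(1.0127, 1.1666, -1.3527)
step 2: x0=(-0.8490, -1.7940, -1.3389) x1=(0.7350, -0.0782, -1.0253) x2=(-0.9508, 1.6994, 1.2009) x3=(1.1721, -1.4738, -1.6259) x4=(1.0253, 1.1930, -1.3954)
step 3: x0=(-0.8038, -1.7861, -1.3784) x1=(0.7276, -0.0672, -1.0182) x2=(-0.9213, 1.7441, 1.1715) x3=(1.1734, -1.4404, -1.6337) x4=(1.0380, 1.2192, -1.4381)
step 4: x0=(-0.7586, -1.7782, -1.4178) x1=(0.7202, -0.0562, -1.0113) x2=(-0.8918, 1.7889, 1.1421) x3=(1.1748, -1.4069, -1.6414) x4=(1.0506, 1.2451, -1.4806)
step 5: x0=(-0.7136, -1.7702, -1.4571) x1=(0.7129, -0.0451, -1.0047) x2=(-0.8623, 1.8337, 1.1128) x3=(1.1763, -1.3731, -1.6491) x4=(1.0632, 1.2709, -1.5231)
step 6: x0=(-0.6687, -1.7623, -1.4965) x1=(0.7056, -0.0341, -0.9982) x2=(-0.8328, 1.8786, 1.0835) x3=(1.1780, -1.3391, -1.6566) x4=(1.0758, 1.2965, -1.5655)
step 7: x0=(-0.6240, -1.7544, -1.5358) x1=(0.6984, -0.0231, -0.9921) x2=(-0.8034, 1.9234, 1.0543) x3=(1.1798, -1.3048, -1.6641) x4=(1.0884, 1.3219, -1.6078)
step 8: x0=(-0.5795, -1.7466, -1.5751) x1=(0.6913, -0.0122, -0.9861) x2=(-0.7740, 1.9683, 1.0252) x3=(1.1818, -1.2704, -1.6714) x4=(1.1009, 1.3472, -1.6501)
step 9: x0=(-0.5351, -1.7387, -1.6143) x1=(0.6842, -0.0014, -0.9804) x2=(-0.7446, 2.0132, 0.9961) x3=(1.1839, -1.2357, -1.6786) x4=(1.1134, 1.3724, -1.6923)
step 10: x0=(-0.4909, -1.7309, -1.6535) x1=(0.6771, 0.0094, -0.9750) x2=(-0.7153, 2.0582, 0.9671) x3=(1.1861, -1.2008, -1.6856) x4=(1.1260, 1.3975, -1.7344)
step 11: x0=(-0.4469, -1.7231, -1.6927) x1=(0.6702, 0.0200, -0.9699) x2=(-0.6859, 2.1032, 0.9382) x3=(1.1886, -1.1656, -1.6925) x4=(1.1385, 1.4225, -1.7764)
step 12: x0=(-0.4031, -1.7154, -1.7318) x1=(0.6633, 0.0306, -0.9650) x2=(-0.6566, 2.1482, 0.9093) x3=(1.1912, -1.1301, -1.6992) x4=(1.1510, 1.4474, -1.8184)
step 13: x0=(-0.3596, -1.7077, -1.7709) x1=(0.6565, 0.0409, -0.9605) x2=(-0.6274, 2.1932, 0.8805) x3=(1.1939, -1.0944, -1.7057) x4=(1.1634, 1.4723, -1.8603)
step 14: x0=(-0.3162, -1.7001, -1.8100) x1=(0.6498, 0.0512, -0.9562) x2=(-0.5981, 2.2382, 0.8517) x3=(1.1968, -1.0585, -1.7119) x4=(1.1759, 1.4971, -1.9022)
step 15: x0=(-0.2731, -1.6926, -1.8490) x1=(0.6432, 0.0613, -0.9523) x2=(-0.5689, 2.2833, 0.8230) x3=(1.1999, -1.0222, -1.7180) x4=(1.1884, 1.5220, -1.9440)
step 16: x0=(-0.2302, -1.6851, -1.8880) x1=(0.6367, 0.0712, -0.9486) x2=(-0.5397, 2.3283, 0.7944) x3=(1.2031, -0.9857, -1.7238) x4=(1.2008, 1.5467, -1.9857)
step 17: x0=(-0.1876, -1.6777, -1.9270) x1=(0.6303, 0.0810, -0.9453) x2=(-0.5105, 2.3734, 0.7658) x3=(1.2065, -0.9488, -1.7294) x4=(1.2133, 1.5715, -2.0274)
step 18: x0=(-0.1452, -1.6705, -1.9660) x1=(0.6240, 0.0906, -0.9424) x2=(-0.4814, 2.4185, 0.7373) x3=(1.2101, -0.9116, -1.7346) x4=(1.2258, 1.5963, -2.0691)
step 19: x0=(-0.1031, -1.6633, -2.0049) x1=(0.6179, 0.0999, -0.9397) x2=(-0.4522, 2.4636, 0.7088) x3=(1.2137, -0.8741, -1.7396) x4=(1.2382, 1.6211, -2.1107)
step 20: x0=(-0.0612, -1.6563, -2.0439) x1=(0.6118, 0.1092, -0.9375) x2=(-0.4231, 2.5087, 0.6804) x3=(1.2175, -0.8363, -1.7443) x4=(1.2507, 1.6459, -2.1523)
step 21: x0=(-0.0196, -1.6494, -2.0828) x1=(0.6060, 0.1182, -0.9355) x2=(-0.3941, 2.5538, 0.6521) x3=(1.2215, -0.7981, -1.7486) x4=(1.2631, 1.6708, -2.1938)
step 22: x0=(0.0218, -1.6426, -2.1217) x1=(0.6003, 0.1270, -0.9340) x2=(-0.3650, 2.5990, 0.6238) x3=(1.2255, -0.7596, -1.7525) x4=(1.2756, 1.6956, -2.2354)
step 23: x0=(0.0629, -1.6360, -2.1606) x1=(0.5947, 0.1356, -0.9328) x2=(-0.3360, 2.6441, 0.5956) x3=(1.2296, -0.7207, -1.7561) x4=(1.2880, 1.7205, -2.2769)
step 24: x0=(0.1038, -1.6295, -2.1996) x1=(0.5893, 0.1440, -0.9320) x2=(-0.3070, 2.6893, 0.5675) x3=(1.2338, -0.6814, -1.7592) x4=(1.3005, 1.7455, -2.3184)
step 25: x0=(0.1444, -1.6233, -2.2386) x1=(0.5841, 0.1523, -0.9315) x2=(-0.2781, 2.7344, 0.5394) x3=(1.2380, -0.6418, -1.7620) x4=(1.3130, 1.7705, -2.3599)
step 26: x0=(0.1848, -1.6172, -2.2776) x1=(0.5792, 0.1603, -0.9315) x2=(-0.2491, 2.7796, 0.5114) x3=(1.2422, -0.6018, -1.7643) x4=(1.3254, 1.7955, -2.4014)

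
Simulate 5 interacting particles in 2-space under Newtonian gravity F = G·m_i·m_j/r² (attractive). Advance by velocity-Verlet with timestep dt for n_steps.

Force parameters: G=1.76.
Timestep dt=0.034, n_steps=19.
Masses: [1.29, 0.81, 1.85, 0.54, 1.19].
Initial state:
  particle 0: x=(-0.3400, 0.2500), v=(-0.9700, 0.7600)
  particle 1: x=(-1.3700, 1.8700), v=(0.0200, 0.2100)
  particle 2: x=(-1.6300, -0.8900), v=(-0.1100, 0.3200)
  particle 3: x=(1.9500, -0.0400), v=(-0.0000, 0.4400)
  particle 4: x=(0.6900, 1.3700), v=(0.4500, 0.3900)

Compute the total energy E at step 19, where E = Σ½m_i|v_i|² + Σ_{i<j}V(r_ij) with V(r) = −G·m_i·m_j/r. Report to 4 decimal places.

-8.5612

step 0: x0=(-0.3400, 0.2500) x1=(-1.3700, 1.8700) x2=(-1.6300, -0.8900) x3=(1.9500, -0.0400) x4=(0.6900, 1.3700)
step 1: x0=(-0.3731, 0.2760) x1=(-1.3689, 1.8765) x2=(-1.6333, -0.8786) x3=(1.9493, -0.0248) x4=(0.7047, 1.3826)
step 2: x0=(-0.4065, 0.3022) x1=(-1.3668, 1.8817) x2=(-1.6356, -0.8663) x3=(1.9474, -0.0090) x4=(0.7183, 1.3941)
step 3: x0=(-0.4402, 0.3286) x1=(-1.3638, 1.8857) x2=(-1.6371, -0.8529) x3=(1.9442, 0.0074) x4=(0.7306, 1.4044)
step 4: x0=(-0.4743, 0.3551) x1=(-1.3599, 1.8883) x2=(-1.6376, -0.8384) x3=(1.9396, 0.0244) x4=(0.7419, 1.4136)
step 5: x0=(-0.5086, 0.3816) x1=(-1.3550, 1.8895) x2=(-1.6371, -0.8229) x3=(1.9338, 0.0420) x4=(0.7519, 1.4218)
step 6: x0=(-0.5433, 0.4082) x1=(-1.3491, 1.8893) x2=(-1.6358, -0.8063) x3=(1.9268, 0.0601) x4=(0.7609, 1.4289)
step 7: x0=(-0.5783, 0.4348) x1=(-1.3423, 1.8876) x2=(-1.6335, -0.7886) x3=(1.9184, 0.0789) x4=(0.7687, 1.4350)
step 8: x0=(-0.6137, 0.4613) x1=(-1.3346, 1.8844) x2=(-1.6303, -0.7697) x3=(1.9088, 0.0983) x4=(0.7753, 1.4401)
step 9: x0=(-0.6495, 0.4877) x1=(-1.3258, 1.8796) x2=(-1.6262, -0.7496) x3=(1.8979, 0.1184) x4=(0.7809, 1.4442)
step 10: x0=(-0.6856, 0.5140) x1=(-1.3161, 1.8732) x2=(-1.6211, -0.7283) x3=(1.8856, 0.1392) x4=(0.7853, 1.4474)
step 11: x0=(-0.7222, 0.5401) x1=(-1.3053, 1.8650) x2=(-1.6151, -0.7057) x3=(1.8721, 0.1606) x4=(0.7886, 1.4497)
step 12: x0=(-0.7592, 0.5660) x1=(-1.2935, 1.8549) x2=(-1.6082, -0.6818) x3=(1.8573, 0.1827) x4=(0.7909, 1.4510)
step 13: x0=(-0.7966, 0.5916) x1=(-1.2806, 1.8429) x2=(-1.6003, -0.6565) x3=(1.8411, 0.2055) x4=(0.7920, 1.4515)
step 14: x0=(-0.8345, 0.6170) x1=(-1.2667, 1.8288) x2=(-1.5915, -0.6297) x3=(1.8235, 0.2291) x4=(0.7921, 1.4511)
step 15: x0=(-0.8729, 0.6422) x1=(-1.2517, 1.8125) x2=(-1.5818, -0.6015) x3=(1.8046, 0.2534) x4=(0.7911, 1.4499)
step 16: x0=(-0.9117, 0.6670) x1=(-1.2356, 1.7937) x2=(-1.5711, -0.5717) x3=(1.7843, 0.2786) x4=(0.7890, 1.4478)
step 17: x0=(-0.9510, 0.6916) x1=(-1.2185, 1.7723) x2=(-1.5594, -0.5402) x3=(1.7625, 0.3045) x4=(0.7859, 1.4448)
step 18: x0=(-0.9907, 0.7160) x1=(-1.2002, 1.7481) x2=(-1.5468, -0.5070) x3=(1.7392, 0.3313) x4=(0.7817, 1.4410)
step 19: x0=(-1.0308, 0.7401) x1=(-1.1809, 1.7206) x2=(-1.5333, -0.4720) x3=(1.7144, 0.3590) x4=(0.7764, 1.4363)
step 0 velocities: v0=(-0.9700, 0.7600) v1=(0.0200, 0.2100) v2=(-0.1100, 0.3200) v3=(-0.0000, 0.4400) v4=(0.4500, 0.3900)
step 0: KE=1.3666, PE=-9.9294, E=-8.5628
step 19 velocities: v0=(-1.1846, 0.7078) v1=(0.5821, -0.8587) v2=(0.4119, 1.0586) v3=(-0.7534, 0.8280) v4=(-0.1694, -0.1504)
step 19: KE=3.2267, PE=-11.7878, E=-8.5612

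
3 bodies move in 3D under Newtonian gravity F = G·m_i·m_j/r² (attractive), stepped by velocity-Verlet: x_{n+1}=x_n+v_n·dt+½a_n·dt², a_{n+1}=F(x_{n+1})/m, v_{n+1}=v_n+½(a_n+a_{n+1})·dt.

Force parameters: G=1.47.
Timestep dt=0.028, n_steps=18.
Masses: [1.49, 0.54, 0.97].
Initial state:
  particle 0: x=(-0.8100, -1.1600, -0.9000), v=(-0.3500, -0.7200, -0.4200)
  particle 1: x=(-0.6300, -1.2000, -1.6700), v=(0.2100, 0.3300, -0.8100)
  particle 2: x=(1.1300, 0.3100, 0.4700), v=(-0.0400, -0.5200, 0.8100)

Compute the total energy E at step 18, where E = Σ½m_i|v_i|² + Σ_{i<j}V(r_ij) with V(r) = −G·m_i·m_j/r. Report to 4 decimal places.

step 0: x0=(-0.8100, -1.1600, -0.9000) x1=(-0.6300, -1.2000, -1.6700) x2=(1.1300, 0.3100, 0.4700)
step 1: x0=(-0.8196, -1.1801, -0.9122) x1=(-0.6244, -1.1907, -1.6913) x2=(1.1288, 0.2954, 0.4926)
step 2: x0=(-0.8289, -1.2002, -0.9253) x1=(-0.6194, -1.1812, -1.7100) x2=(1.1274, 0.2806, 0.5151)
step 3: x0=(-0.8379, -1.2202, -0.9392) x1=(-0.6150, -1.1718, -1.7260) x2=(1.1258, 0.2657, 0.5374)
step 4: x0=(-0.8465, -1.2401, -0.9539) x1=(-0.6112, -1.1625, -1.7396) x2=(1.1241, 0.2506, 0.5595)
step 5: x0=(-0.8548, -1.2598, -0.9695) x1=(-0.6081, -1.1534, -1.7506) x2=(1.1221, 0.2354, 0.5815)
step 6: x0=(-0.8627, -1.2793, -0.9858) x1=(-0.6057, -1.1446, -1.7592) x2=(1.1200, 0.2201, 0.6034)
step 7: x0=(-0.8703, -1.2986, -1.0029) x1=(-0.6040, -1.1361, -1.7653) x2=(1.1178, 0.2047, 0.6251)
step 8: x0=(-0.8774, -1.3177, -1.0208) x1=(-0.6031, -1.1281, -1.7690) x2=(1.1154, 0.1891, 0.6466)
step 9: x0=(-0.8842, -1.3365, -1.0395) x1=(-0.6030, -1.1206, -1.7703) x2=(1.1128, 0.1735, 0.6680)
step 10: x0=(-0.8905, -1.3550, -1.0589) x1=(-0.6037, -1.1138, -1.7692) x2=(1.1101, 0.1577, 0.6893)
step 11: x0=(-0.8965, -1.3731, -1.0792) x1=(-0.6053, -1.1077, -1.7657) x2=(1.1072, 0.1418, 0.7104)
step 12: x0=(-0.9020, -1.3909, -1.1002) x1=(-0.6079, -1.1025, -1.7597) x2=(1.1042, 0.1258, 0.7314)
step 13: x0=(-0.9070, -1.4082, -1.1221) x1=(-0.6115, -1.0983, -1.7512) x2=(1.1010, 0.1096, 0.7522)
step 14: x0=(-0.9115, -1.4250, -1.1447) x1=(-0.6162, -1.0953, -1.7401) x2=(1.0977, 0.0934, 0.7728)
step 15: x0=(-0.9156, -1.4412, -1.1682) x1=(-0.6220, -1.0937, -1.7265) x2=(1.0942, 0.0771, 0.7933)
step 16: x0=(-0.9190, -1.4569, -1.1926) x1=(-0.6292, -1.0936, -1.7103) x2=(1.0906, 0.0606, 0.8137)
step 17: x0=(-0.9219, -1.4718, -1.2178) x1=(-0.6378, -1.0953, -1.6913) x2=(1.0869, 0.0441, 0.8339)
step 18: x0=(-0.9241, -1.4858, -1.2440) x1=(-0.6480, -1.0992, -1.6695) x2=(1.0830, 0.0275, 0.8540)
step 0 velocities: v0=(-0.3500, -0.7200, -0.4200) v1=(0.2100, 0.3300, -0.8100) v2=(-0.0400, -0.5200, 0.8100)
step 0: KE=1.2775, PE=-2.4985, E=-1.2210
step 18 velocities: v0=(-0.0656, -0.4850, -0.9518) v1=(-0.3949, -0.1826, 0.8299) v2=(-0.1401, -0.5957, 0.7139)
step 18: KE=1.5192, PE=-2.7395, E=-1.2203

-1.2203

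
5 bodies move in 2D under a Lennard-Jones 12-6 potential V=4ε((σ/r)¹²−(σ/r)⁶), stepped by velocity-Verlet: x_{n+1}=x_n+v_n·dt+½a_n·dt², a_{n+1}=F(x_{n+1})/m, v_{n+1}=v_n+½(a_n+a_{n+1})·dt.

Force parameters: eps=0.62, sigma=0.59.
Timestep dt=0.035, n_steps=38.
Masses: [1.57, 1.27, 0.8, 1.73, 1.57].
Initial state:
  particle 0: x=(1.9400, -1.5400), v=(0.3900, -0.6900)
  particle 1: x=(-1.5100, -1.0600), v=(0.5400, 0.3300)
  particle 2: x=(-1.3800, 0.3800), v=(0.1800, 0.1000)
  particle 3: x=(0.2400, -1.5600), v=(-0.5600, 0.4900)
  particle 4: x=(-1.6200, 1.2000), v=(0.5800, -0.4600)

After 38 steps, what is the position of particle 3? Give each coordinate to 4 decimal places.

(-0.2500, -1.0924)

step 0: x0=(1.9400, -1.5400) x1=(-1.5100, -1.0600) x2=(-1.3800, 0.3800) x3=(0.2400, -1.5600) x4=(-1.6200, 1.2000)
step 1: x0=(1.9536, -1.5642) x1=(-1.4911, -1.0484) x2=(-1.3740, 0.3846) x3=(0.2204, -1.5428) x4=(-1.5995, 1.1833)
step 2: x0=(1.9673, -1.5883) x1=(-1.4722, -1.0368) x2=(-1.3688, 0.3916) x3=(0.2008, -1.5257) x4=(-1.5787, 1.1654)
step 3: x0=(1.9809, -1.6124) x1=(-1.4532, -1.0251) x2=(-1.3643, 0.4014) x3=(0.1812, -1.5085) x4=(-1.5575, 1.1459)
step 4: x0=(1.9945, -1.6366) x1=(-1.4343, -1.0134) x2=(-1.3608, 0.4147) x3=(0.1616, -1.4914) x4=(-1.5358, 1.1247)
step 5: x0=(2.0081, -1.6607) x1=(-1.4153, -1.0017) x2=(-1.3581, 0.4317) x3=(0.1420, -1.4742) x4=(-1.5136, 1.1016)
step 6: x0=(2.0217, -1.6849) x1=(-1.3963, -0.9899) x2=(-1.3561, 0.4511) x3=(0.1224, -1.4570) x4=(-1.4911, 1.0771)
step 7: x0=(2.0353, -1.7090) x1=(-1.3773, -0.9780) x2=(-1.3531, 0.4658) x3=(0.1028, -1.4399) x4=(-1.4692, 1.0551)
step 8: x0=(2.0489, -1.7332) x1=(-1.3583, -0.9661) x2=(-1.3448, 0.4537) x3=(0.0831, -1.4227) x4=(-1.4499, 1.0466)
step 9: x0=(2.0625, -1.7573) x1=(-1.3392, -0.9542) x2=(-1.3320, 0.4161) x3=(0.0634, -1.4055) x4=(-1.4329, 1.0511)
step 10: x0=(2.0761, -1.7815) x1=(-1.3201, -0.9422) x2=(-1.3186, 0.3744) x3=(0.0437, -1.3883) x4=(-1.4163, 1.0576)
step 11: x0=(2.0897, -1.8056) x1=(-1.3009, -0.9301) x2=(-1.3055, 0.3353) x3=(0.0240, -1.3711) x4=(-1.3994, 1.0627)
step 12: x0=(2.1033, -1.8298) x1=(-1.2817, -0.9179) x2=(-1.2930, 0.2999) x3=(0.0043, -1.3539) x4=(-1.3823, 1.0658)
step 13: x0=(2.1168, -1.8539) x1=(-1.2624, -0.9056) x2=(-1.2808, 0.2677) x3=(-0.0155, -1.3366) x4=(-1.3650, 1.0672)
step 14: x0=(2.1304, -1.8781) x1=(-1.2431, -0.8932) x2=(-1.2690, 0.2383) x3=(-0.0354, -1.3194) x4=(-1.3475, 1.0670)
step 15: x0=(2.1440, -1.9022) x1=(-1.2236, -0.8805) x2=(-1.2574, 0.2111) x3=(-0.0554, -1.3021) x4=(-1.3299, 1.0655)
step 16: x0=(2.1576, -1.9263) x1=(-1.2041, -0.8675) x2=(-1.2459, 0.1855) x3=(-0.0754, -1.2847) x4=(-1.3122, 1.0628)
step 17: x0=(2.1711, -1.9505) x1=(-1.1844, -0.8542) x2=(-1.2346, 0.1613) x3=(-0.0956, -1.2674) x4=(-1.2944, 1.0592)
step 18: x0=(2.1847, -1.9746) x1=(-1.1645, -0.8405) x2=(-1.2233, 0.1379) x3=(-0.1158, -1.2499) x4=(-1.2766, 1.0547)
step 19: x0=(2.1983, -1.9988) x1=(-1.1444, -0.8262) x2=(-1.2121, 0.1151) x3=(-0.1363, -1.2324) x4=(-1.2587, 1.0494)
step 20: x0=(2.2118, -2.0229) x1=(-1.1241, -0.8113) x2=(-1.2008, 0.0922) x3=(-0.1570, -1.2148) x4=(-1.2408, 1.0434)
step 21: x0=(2.2254, -2.0470) x1=(-1.1036, -0.7954) x2=(-1.1894, 0.0690) x3=(-0.1780, -1.1971) x4=(-1.2228, 1.0369)
step 22: x0=(2.2390, -2.0712) x1=(-1.0826, -0.7785) x2=(-1.1778, 0.0447) x3=(-0.1993, -1.1792) x4=(-1.2049, 1.0297)
step 23: x0=(2.2525, -2.0953) x1=(-1.0613, -0.7602) x2=(-1.1660, 0.0188) x3=(-0.2211, -1.1611) x4=(-1.1869, 1.0221)
step 24: x0=(2.2661, -2.1195) x1=(-1.0394, -0.7402) x2=(-1.1536, -0.0096) x3=(-0.2435, -1.1427) x4=(-1.1689, 1.0140)
step 25: x0=(2.2797, -2.1436) x1=(-1.0169, -0.7182) x2=(-1.1407, -0.0412) x3=(-0.2667, -1.1239) x4=(-1.1509, 1.0055)
step 26: x0=(2.2932, -2.1677) x1=(-0.9934, -0.6953) x2=(-1.1272, -0.0748) x3=(-0.2908, -1.1045) x4=(-1.1329, 0.9967)
step 27: x0=(2.3068, -2.1919) x1=(-0.9675, -0.6774) x2=(-1.1150, -0.1014) x3=(-0.3161, -1.0845) x4=(-1.1149, 0.9876)
step 28: x0=(2.3204, -2.2160) x1=(-0.9345, -0.6810) x2=(-1.1110, -0.0954) x3=(-0.3428, -1.0634) x4=(-1.0969, 0.9782)
step 29: x0=(2.3339, -2.2402) x1=(-0.8963, -0.6968) x2=(-1.1121, -0.0714) x3=(-0.3710, -1.0415) x4=(-1.0789, 0.9685)
step 30: x0=(2.3475, -2.2643) x1=(-0.8630, -0.7095) x2=(-1.1131, -0.0469) x3=(-0.3956, -1.0218) x4=(-1.0609, 0.9584)
step 31: x0=(2.3610, -2.2884) x1=(-0.8780, -0.6882) x2=(-1.1126, -0.0250) x3=(-0.3854, -1.0253) x4=(-1.0430, 0.9479)
step 32: x0=(2.3746, -2.3126) x1=(-0.9098, -0.6540) x2=(-1.1109, -0.0055) x3=(-0.3635, -1.0369) x4=(-1.0250, 0.9369)
step 33: x0=(2.3882, -2.3367) x1=(-0.9416, -0.6187) x2=(-1.1083, 0.0132) x3=(-0.3419, -1.0481) x4=(-1.0071, 0.9252)
step 34: x0=(2.4017, -2.3608) x1=(-0.9712, -0.5858) x2=(-1.1058, 0.0348) x3=(-0.3218, -1.0583) x4=(-0.9893, 0.9127)
step 35: x0=(2.4153, -2.3850) x1=(-0.9984, -0.5581) x2=(-1.1044, 0.0646) x3=(-0.3028, -1.0676) x4=(-0.9717, 0.8992)
step 36: x0=(2.4288, -2.4091) x1=(-1.0236, -0.5360) x2=(-1.1040, 0.1044) x3=(-0.2847, -1.0763) x4=(-0.9542, 0.8845)
step 37: x0=(2.4424, -2.4333) x1=(-1.0478, -0.5165) x2=(-1.1033, 0.1507) x3=(-0.2672, -1.0845) x4=(-0.9370, 0.8682)
step 38: x0=(2.4560, -2.4574) x1=(-1.0714, -0.4968) x2=(-1.1016, 0.1997) x3=(-0.2500, -1.0924) x4=(-0.9203, 0.8499)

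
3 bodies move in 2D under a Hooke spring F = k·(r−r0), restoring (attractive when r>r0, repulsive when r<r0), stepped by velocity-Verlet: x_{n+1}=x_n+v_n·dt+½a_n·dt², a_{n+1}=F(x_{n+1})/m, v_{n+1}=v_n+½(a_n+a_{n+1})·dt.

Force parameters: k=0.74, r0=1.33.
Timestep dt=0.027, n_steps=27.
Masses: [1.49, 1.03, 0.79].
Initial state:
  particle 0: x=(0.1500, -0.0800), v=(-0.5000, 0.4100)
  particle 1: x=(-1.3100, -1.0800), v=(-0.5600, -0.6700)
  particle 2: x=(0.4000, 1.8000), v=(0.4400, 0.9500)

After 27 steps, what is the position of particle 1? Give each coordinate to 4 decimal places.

(-1.4178, -1.1293)

step 0: x0=(0.1500, -0.0800) x1=(-1.3100, -1.0800) x2=(0.4000, 1.8000)
step 1: x0=(0.1364, -0.0689) x1=(-1.3248, -1.0976) x2=(0.4115, 1.8249)
step 2: x0=(0.1228, -0.0576) x1=(-1.3388, -1.1141) x2=(0.4222, 1.8481)
step 3: x0=(0.1090, -0.0463) x1=(-1.3520, -1.1295) x2=(0.4321, 1.8697)
step 4: x0=(0.0952, -0.0348) x1=(-1.3645, -1.1438) x2=(0.4412, 1.8897)
step 5: x0=(0.0812, -0.0232) x1=(-1.3761, -1.1569) x2=(0.4495, 1.9079)
step 6: x0=(0.0671, -0.0115) x1=(-1.3870, -1.1688) x2=(0.4569, 1.9244)
step 7: x0=(0.0529, 0.0003) x1=(-1.3970, -1.1796) x2=(0.4634, 1.9391)
step 8: x0=(0.0386, 0.0122) x1=(-1.4061, -1.1891) x2=(0.4690, 1.9520)
step 9: x0=(0.0243, 0.0242) x1=(-1.4145, -1.1975) x2=(0.4737, 1.9631)
step 10: x0=(0.0098, 0.0363) x1=(-1.4220, -1.2045) x2=(0.4775, 1.9724)
step 11: x0=(-0.0048, 0.0485) x1=(-1.4286, -1.2103) x2=(0.4803, 1.9799)
step 12: x0=(-0.0195, 0.0608) x1=(-1.4343, -1.2149) x2=(0.4822, 1.9856)
step 13: x0=(-0.0343, 0.0732) x1=(-1.4392, -1.2181) x2=(0.4832, 1.9894)
step 14: x0=(-0.0491, 0.0857) x1=(-1.4432, -1.2201) x2=(0.4831, 1.9913)
step 15: x0=(-0.0641, 0.0983) x1=(-1.4464, -1.2208) x2=(0.4821, 1.9914)
step 16: x0=(-0.0791, 0.1109) x1=(-1.4486, -1.2202) x2=(0.4802, 1.9897)
step 17: x0=(-0.0942, 0.1237) x1=(-1.4500, -1.2183) x2=(0.4772, 1.9862)
step 18: x0=(-0.1095, 0.1365) x1=(-1.4506, -1.2151) x2=(0.4733, 1.9808)
step 19: x0=(-0.1248, 0.1493) x1=(-1.4502, -1.2106) x2=(0.4684, 1.9737)
step 20: x0=(-0.1401, 0.1622) x1=(-1.4491, -1.2048) x2=(0.4626, 1.9647)
step 21: x0=(-0.1556, 0.1752) x1=(-1.4470, -1.1977) x2=(0.4558, 1.9540)
step 22: x0=(-0.1711, 0.1882) x1=(-1.4442, -1.1894) x2=(0.4480, 1.9416)
step 23: x0=(-0.1867, 0.2012) x1=(-1.4405, -1.1798) x2=(0.4393, 1.9275)
step 24: x0=(-0.2023, 0.2143) x1=(-1.4360, -1.1690) x2=(0.4297, 1.9117)
step 25: x0=(-0.2181, 0.2273) x1=(-1.4307, -1.1570) x2=(0.4191, 1.8943)
step 26: x0=(-0.2338, 0.2404) x1=(-1.4246, -1.1437) x2=(0.4077, 1.8753)
step 27: x0=(-0.2497, 0.2535) x1=(-1.4178, -1.1293) x2=(0.3954, 1.8547)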